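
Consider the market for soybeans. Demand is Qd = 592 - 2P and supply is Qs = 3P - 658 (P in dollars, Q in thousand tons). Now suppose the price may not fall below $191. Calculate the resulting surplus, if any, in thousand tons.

0

Without the control the market clears where 592 - 2P = 3P - 658, i.e. P* = 250 and Q* = 92.
Since 191 is below P* = 250, the floor does not bind and the free-market outcome prevails.
Since the control does not bind, there is no surplus.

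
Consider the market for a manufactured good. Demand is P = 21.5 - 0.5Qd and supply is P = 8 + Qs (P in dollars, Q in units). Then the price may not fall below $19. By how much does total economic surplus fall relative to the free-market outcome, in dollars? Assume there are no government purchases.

12

Rearranging demand gives Qd = 43 - 2P; rearranging supply gives Qs = P - 8. Setting quantity demanded equal to quantity supplied, 43 - 2P = P - 8, gives P* = 17 and Q* = 9.
Since 19 > 17, the floor is binding.
At P = 19: Qd = 43 - 2·19 = 5 and Qs = 19 - 8 = 11.
Quantity traded falls to 5. At Q = 5 the demand price is (43 - 5)/2 = 19 and the supply price is 8 + 5 = 13.
Deadweight loss = ½ · (19 - 13) · (9 - 5) = ½ · 6 · 4 = 12.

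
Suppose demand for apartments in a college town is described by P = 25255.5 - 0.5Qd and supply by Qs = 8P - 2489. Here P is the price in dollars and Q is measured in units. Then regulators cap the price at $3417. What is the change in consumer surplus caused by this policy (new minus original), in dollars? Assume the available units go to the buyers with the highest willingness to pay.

Rearranging demand gives Qd = 50511 - 2P. In a free market, 50511 - 2P = 8P - 2489 gives the equilibrium P* = 5300, Q* = 39911.
Since 3417 < 5300, the ceiling is binding.
At P = 3417: Qd = 50511 - 2·3417 = 43677 and Qs = 8·3417 - 2489 = 24847.
Consumer surplus without the control is ½ · (25255.5 - 5300) · 39911 = 398221980.25.
With the ceiling, 24847 units are sold at 3417 (assume they go to the highest-value buyers). The demand price at Q = 24847 is 12832, so CS = ½ · [(25255.5 - 3417) + (12832 - 3417)] · 24847 = 388277857.25.
Change in consumer surplus = 388277857.25 - 398221980.25 = -9944123.

-9944123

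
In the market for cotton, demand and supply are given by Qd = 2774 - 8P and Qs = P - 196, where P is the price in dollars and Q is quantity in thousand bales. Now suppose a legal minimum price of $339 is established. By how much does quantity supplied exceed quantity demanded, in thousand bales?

Setting quantity demanded equal to quantity supplied, 2774 - 8P = P - 196, gives P* = 330 and Q* = 134.
The floor of 339 is above the equilibrium price 330, so it binds.
At P = 339: Qd = 2774 - 8·339 = 62 and Qs = 339 - 196 = 143.
Surplus = Qs - Qd = 143 - 62 = 81.

81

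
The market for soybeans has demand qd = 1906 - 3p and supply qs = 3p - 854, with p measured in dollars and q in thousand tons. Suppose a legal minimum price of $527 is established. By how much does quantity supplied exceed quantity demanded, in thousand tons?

402

In a free market, 1906 - 3p = 3p - 854 gives the equilibrium p* = 460, q* = 526.
Because the floor (527) lies above the market-clearing price, it is binding.
At p = 527: qd = 1906 - 3·527 = 325 and qs = 3·527 - 854 = 727.
Surplus = qs - qd = 727 - 325 = 402.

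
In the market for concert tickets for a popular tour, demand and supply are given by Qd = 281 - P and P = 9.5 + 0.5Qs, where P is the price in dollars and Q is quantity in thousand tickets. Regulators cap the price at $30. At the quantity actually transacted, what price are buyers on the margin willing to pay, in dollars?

240

Rearranging supply gives Qs = 2P - 19. Equilibrium: 281 - P = 2P - 19, so 300 = 3P and P* = 100, Q* = 181.
Because the ceiling (30) lies below the market-clearing price, it is binding.
At P = 30: Qd = 281 - 30 = 251 and Qs = 2·30 - 19 = 41.
Only 41 units reach the market. On the demand curve, the marginal buyer's willingness to pay at Q = 41 is (281 - 41) = 240.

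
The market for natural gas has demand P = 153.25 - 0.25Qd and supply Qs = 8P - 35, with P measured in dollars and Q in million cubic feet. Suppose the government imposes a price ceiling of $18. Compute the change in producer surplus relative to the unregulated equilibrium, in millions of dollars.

-9108

Rearranging demand gives Qd = 613 - 4P. Setting quantity demanded equal to quantity supplied, 613 - 4P = 8P - 35, gives P* = 54 and Q* = 397.
Because the ceiling (18) lies below the market-clearing price, it is binding.
At P = 18: Qd = 613 - 4·18 = 541 and Qs = 8·18 - 35 = 109.
Producer surplus without the control is ½ · (54 - 4.375) · 397 = 9850.5625.
With the ceiling, producers sell 109 units at 18, so PS = ½ · (18 - 4.375) · 109 = 742.5625.
Change in producer surplus = 742.5625 - 9850.5625 = -9108.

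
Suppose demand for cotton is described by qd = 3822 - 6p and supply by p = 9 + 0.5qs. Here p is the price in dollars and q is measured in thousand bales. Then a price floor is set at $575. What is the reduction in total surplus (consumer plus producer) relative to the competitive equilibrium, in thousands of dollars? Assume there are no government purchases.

108300

Rearranging supply gives qs = 2p - 18. In a free market, 3822 - 6p = 2p - 18 gives the equilibrium p* = 480, q* = 942.
The floor of 575 is above the equilibrium price 480, so it binds.
At p = 575: qd = 3822 - 6·575 = 372 and qs = 2·575 - 18 = 1132.
Quantity traded falls to 372. At q = 372 the demand price is (3822 - 372)/6 = 575 and the supply price is (18 + 372)/2 = 195.
Deadweight loss = ½ · (575 - 195) · (942 - 372) = ½ · 380 · 570 = 108300.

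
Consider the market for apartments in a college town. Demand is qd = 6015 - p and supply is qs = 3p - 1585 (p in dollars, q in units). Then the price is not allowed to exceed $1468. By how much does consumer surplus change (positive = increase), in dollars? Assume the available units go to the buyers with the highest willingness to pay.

378000

Equilibrium: 6015 - p = 3p - 1585, so 7600 = 4p and p* = 1900, q* = 4115.
Because the ceiling (1468) lies below the market-clearing price, it is binding.
At p = 1468: qd = 6015 - 1468 = 4547 and qs = 3·1468 - 1585 = 2819.
Consumer surplus without the control is ½ · (6015 - 1900) · 4115 = 8466612.5.
With the ceiling, 2819 units are sold at 1468 (assume they go to the highest-value buyers). The demand price at q = 2819 is 3196, so CS = ½ · [(6015 - 1468) + (3196 - 1468)] · 2819 = 8844612.5.
Change in consumer surplus = 8844612.5 - 8466612.5 = 378000.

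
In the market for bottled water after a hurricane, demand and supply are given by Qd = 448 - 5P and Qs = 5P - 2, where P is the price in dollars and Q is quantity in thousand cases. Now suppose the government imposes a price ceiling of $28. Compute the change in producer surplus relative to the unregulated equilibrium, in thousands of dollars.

Equilibrium: 448 - 5P = 5P - 2, so 450 = 10P and P* = 45, Q* = 223.
Because the ceiling (28) lies below the market-clearing price, it is binding.
At P = 28: Qd = 448 - 5·28 = 308 and Qs = 5·28 - 2 = 138.
Producer surplus without the control is ½ · (45 - 0.4) · 223 = 4972.9.
With the ceiling, producers sell 138 units at 28, so PS = ½ · (28 - 0.4) · 138 = 1904.4.
Change in producer surplus = 1904.4 - 4972.9 = -3068.5.

-3068.5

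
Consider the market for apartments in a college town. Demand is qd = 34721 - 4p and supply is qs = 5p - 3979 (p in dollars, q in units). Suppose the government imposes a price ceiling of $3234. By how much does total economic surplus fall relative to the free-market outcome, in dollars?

6392002.5

In a free market, 34721 - 4p = 5p - 3979 gives the equilibrium p* = 4300, q* = 17521.
The ceiling of 3234 is below the equilibrium price 4300, so it binds.
At p = 3234: qd = 34721 - 4·3234 = 21785 and qs = 5·3234 - 3979 = 12191.
Quantity traded falls to 12191. At q = 12191 the demand price is (34721 - 12191)/4 = 5632.5 and the supply price is (3979 + 12191)/5 = 3234.
Deadweight loss = ½ · (5632.5 - 3234) · (17521 - 12191) = ½ · 2398.5 · 5330 = 6392002.5.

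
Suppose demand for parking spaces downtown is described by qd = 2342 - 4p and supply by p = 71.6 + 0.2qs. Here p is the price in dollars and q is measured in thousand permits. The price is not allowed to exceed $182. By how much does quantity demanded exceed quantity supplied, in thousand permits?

Rearranging supply gives qs = 5p - 358. Without the control the market clears where 2342 - 4p = 5p - 358, i.e. p* = 300 and q* = 1142.
The ceiling of 182 is below the equilibrium price 300, so it binds.
At p = 182: qd = 2342 - 4·182 = 1614 and qs = 5·182 - 358 = 552.
Shortage = qd - qs = 1614 - 552 = 1062.

1062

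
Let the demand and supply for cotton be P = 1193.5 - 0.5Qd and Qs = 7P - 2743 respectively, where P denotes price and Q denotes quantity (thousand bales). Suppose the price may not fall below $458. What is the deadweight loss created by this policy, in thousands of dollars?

Rearranging demand gives Qd = 2387 - 2P. In a free market, 2387 - 2P = 7P - 2743 gives the equilibrium P* = 570, Q* = 1247.
Since 458 is below P* = 570, the floor does not bind and the free-market outcome prevails.
Since the control does not bind, no trades are prevented and deadweight loss is zero.

0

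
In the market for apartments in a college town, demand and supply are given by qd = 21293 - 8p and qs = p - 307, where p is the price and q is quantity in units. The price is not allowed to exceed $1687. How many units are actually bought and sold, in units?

Equilibrium: 21293 - 8p = p - 307, so 21600 = 9p and p* = 2400, q* = 2093.
The ceiling of 1687 is below the equilibrium price 2400, so it binds.
At p = 1687: qd = 21293 - 8·1687 = 7797 and qs = 1687 - 307 = 1380.
The quantity actually transacted is the short side, supply: 1380.

1380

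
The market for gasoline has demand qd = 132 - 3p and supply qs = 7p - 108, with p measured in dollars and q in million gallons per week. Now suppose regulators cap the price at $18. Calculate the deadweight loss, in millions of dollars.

420

Without the control the market clears where 132 - 3p = 7p - 108, i.e. p* = 24 and q* = 60.
Because the ceiling (18) lies below the market-clearing price, it is binding.
At p = 18: qd = 132 - 3·18 = 78 and qs = 7·18 - 108 = 18.
Quantity traded falls to 18. At q = 18 the demand price is (132 - 18)/3 = 38 and the supply price is (108 + 18)/7 = 18.
Deadweight loss = ½ · (38 - 18) · (60 - 18) = ½ · 20 · 42 = 420.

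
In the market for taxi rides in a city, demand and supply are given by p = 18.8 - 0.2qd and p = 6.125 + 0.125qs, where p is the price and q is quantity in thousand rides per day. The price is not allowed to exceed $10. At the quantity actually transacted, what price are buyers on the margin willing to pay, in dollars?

12.6

Rearranging demand gives qd = 94 - 5p; rearranging supply gives qs = 8p - 49. Without the control the market clears where 94 - 5p = 8p - 49, i.e. p* = 11 and q* = 39.
The ceiling of 10 is below the equilibrium price 11, so it binds.
At p = 10: qd = 94 - 5·10 = 44 and qs = 8·10 - 49 = 31.
Only 31 units reach the market. On the demand curve, the marginal buyer's willingness to pay at q = 31 is (94 - 31)/5 = 12.6.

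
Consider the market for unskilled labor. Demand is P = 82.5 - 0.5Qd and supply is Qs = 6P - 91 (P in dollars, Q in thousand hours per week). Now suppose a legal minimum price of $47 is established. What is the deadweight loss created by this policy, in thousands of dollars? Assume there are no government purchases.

Rearranging demand gives Qd = 165 - 2P. Setting quantity demanded equal to quantity supplied, 165 - 2P = 6P - 91, gives P* = 32 and Q* = 101.
Since 47 > 32, the floor is binding.
At P = 47: Qd = 165 - 2·47 = 71 and Qs = 6·47 - 91 = 191.
Quantity traded falls to 71. At Q = 71 the demand price is (165 - 71)/2 = 47 and the supply price is (91 + 71)/6 = 27.
Deadweight loss = ½ · (47 - 27) · (101 - 71) = ½ · 20 · 30 = 300.

300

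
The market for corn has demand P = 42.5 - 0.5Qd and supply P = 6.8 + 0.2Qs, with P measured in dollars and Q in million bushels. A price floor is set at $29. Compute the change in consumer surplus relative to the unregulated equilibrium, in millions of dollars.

Rearranging demand gives Qd = 85 - 2P; rearranging supply gives Qs = 5P - 34. Equilibrium: 85 - 2P = 5P - 34, so 119 = 7P and P* = 17, Q* = 51.
The floor of 29 is above the equilibrium price 17, so it binds.
At P = 29: Qd = 85 - 2·29 = 27 and Qs = 5·29 - 34 = 111.
Consumer surplus without the control is ½ · (42.5 - 17) · 51 = 650.25.
With the floor, consumers buy 27 units at 29, so CS = ½ · (42.5 - 29) · 27 = 182.25.
Change in consumer surplus = 182.25 - 650.25 = -468.

-468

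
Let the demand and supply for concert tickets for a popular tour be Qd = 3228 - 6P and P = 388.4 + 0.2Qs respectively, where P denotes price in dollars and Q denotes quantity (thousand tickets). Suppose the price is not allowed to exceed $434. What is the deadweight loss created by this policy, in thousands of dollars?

5940

Rearranging supply gives Qs = 5P - 1942. Setting quantity demanded equal to quantity supplied, 3228 - 6P = 5P - 1942, gives P* = 470 and Q* = 408.
The ceiling of 434 is below the equilibrium price 470, so it binds.
At P = 434: Qd = 3228 - 6·434 = 624 and Qs = 5·434 - 1942 = 228.
Quantity traded falls to 228. At Q = 228 the demand price is (3228 - 228)/6 = 500 and the supply price is (1942 + 228)/5 = 434.
Deadweight loss = ½ · (500 - 434) · (408 - 228) = ½ · 66 · 180 = 5940.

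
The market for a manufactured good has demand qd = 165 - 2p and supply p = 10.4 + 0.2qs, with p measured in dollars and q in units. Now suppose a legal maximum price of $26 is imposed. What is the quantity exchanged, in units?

Rearranging supply gives qs = 5p - 52. Without the control the market clears where 165 - 2p = 5p - 52, i.e. p* = 31 and q* = 103.
The ceiling of 26 is below the equilibrium price 31, so it binds.
At p = 26: qd = 165 - 2·26 = 113 and qs = 5·26 - 52 = 78.
The quantity actually transacted is the short side, supply: 78.

78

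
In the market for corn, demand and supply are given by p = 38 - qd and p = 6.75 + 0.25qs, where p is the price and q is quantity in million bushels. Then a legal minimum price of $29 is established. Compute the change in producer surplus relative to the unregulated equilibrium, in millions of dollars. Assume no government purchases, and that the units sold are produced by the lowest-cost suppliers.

112

Rearranging demand gives qd = 38 - p; rearranging supply gives qs = 4p - 27. Setting quantity demanded equal to quantity supplied, 38 - p = 4p - 27, gives p* = 13 and q* = 25.
Since 29 > 13, the floor is binding.
At p = 29: qd = 38 - 29 = 9 and qs = 4·29 - 27 = 89.
Producer surplus without the control is ½ · (13 - 6.75) · 25 = 78.125.
With the floor, 9 units are sold at 29. The supply price at q = 9 is 9, so PS = ½ · [(29 - 6.75) + (29 - 9)] · 9 = 190.125.
Change in producer surplus = 190.125 - 78.125 = 112.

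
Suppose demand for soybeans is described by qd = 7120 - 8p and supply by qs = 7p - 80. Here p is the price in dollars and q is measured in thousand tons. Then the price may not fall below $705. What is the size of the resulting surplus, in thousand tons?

Equilibrium: 7120 - 8p = 7p - 80, so 7200 = 15p and p* = 480, q* = 3280.
Since 705 > 480, the floor is binding.
At p = 705: qd = 7120 - 8·705 = 1480 and qs = 7·705 - 80 = 4855.
Surplus = qs - qd = 4855 - 1480 = 3375.

3375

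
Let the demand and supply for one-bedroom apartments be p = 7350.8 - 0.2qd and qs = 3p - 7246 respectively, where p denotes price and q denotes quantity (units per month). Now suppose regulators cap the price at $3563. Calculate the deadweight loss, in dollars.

Rearranging demand gives qd = 36754 - 5p. In a free market, 36754 - 5p = 3p - 7246 gives the equilibrium p* = 5500, q* = 9254.
Since 3563 < 5500, the ceiling is binding.
At p = 3563: qd = 36754 - 5·3563 = 18939 and qs = 3·3563 - 7246 = 3443.
Quantity traded falls to 3443. At q = 3443 the demand price is (36754 - 3443)/5 = 6662.2 and the supply price is (7246 + 3443)/3 = 3563.
Deadweight loss = ½ · (6662.2 - 3563) · (9254 - 3443) = ½ · 3099.2 · 5811 = 9004725.6.

9004725.6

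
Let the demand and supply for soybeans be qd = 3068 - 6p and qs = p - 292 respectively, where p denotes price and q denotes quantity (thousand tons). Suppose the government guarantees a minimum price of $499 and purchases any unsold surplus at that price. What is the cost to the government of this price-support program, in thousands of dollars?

66367

In a free market, 3068 - 6p = p - 292 gives the equilibrium p* = 480, q* = 188.
Because the floor (499) lies above the market-clearing price, it is binding.
At p = 499: qd = 3068 - 6·499 = 74 and qs = 499 - 292 = 207.
Surplus = qs - qd = 133.
Government expenditure = surplus × support price = 133 × 499 = 66367.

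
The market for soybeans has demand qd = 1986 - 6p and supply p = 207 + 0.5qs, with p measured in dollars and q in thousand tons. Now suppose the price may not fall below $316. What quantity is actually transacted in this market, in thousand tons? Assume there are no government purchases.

Rearranging supply gives qs = 2p - 414. In a free market, 1986 - 6p = 2p - 414 gives the equilibrium p* = 300, q* = 186.
Because the floor (316) lies above the market-clearing price, it is binding.
At p = 316: qd = 1986 - 6·316 = 90 and qs = 2·316 - 414 = 218.
The quantity actually transacted is the short side, demand: 90.

90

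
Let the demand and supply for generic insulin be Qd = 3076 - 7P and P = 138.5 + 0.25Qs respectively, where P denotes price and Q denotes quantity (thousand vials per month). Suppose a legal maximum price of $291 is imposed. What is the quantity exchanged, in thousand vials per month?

610

Rearranging supply gives Qs = 4P - 554. Without the control the market clears where 3076 - 7P = 4P - 554, i.e. P* = 330 and Q* = 766.
Since 291 < 330, the ceiling is binding.
At P = 291: Qd = 3076 - 7·291 = 1039 and Qs = 4·291 - 554 = 610.
The quantity actually transacted is the short side, supply: 610.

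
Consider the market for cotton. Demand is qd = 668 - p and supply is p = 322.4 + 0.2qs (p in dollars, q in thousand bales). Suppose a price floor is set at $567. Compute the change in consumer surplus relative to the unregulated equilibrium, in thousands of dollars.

-36371.5

Rearranging supply gives qs = 5p - 1612. In a free market, 668 - p = 5p - 1612 gives the equilibrium p* = 380, q* = 288.
The floor of 567 is above the equilibrium price 380, so it binds.
At p = 567: qd = 668 - 567 = 101 and qs = 5·567 - 1612 = 1223.
Consumer surplus without the control is ½ · (668 - 380) · 288 = 41472.
With the floor, consumers buy 101 units at 567, so CS = ½ · (668 - 567) · 101 = 5100.5.
Change in consumer surplus = 5100.5 - 41472 = -36371.5.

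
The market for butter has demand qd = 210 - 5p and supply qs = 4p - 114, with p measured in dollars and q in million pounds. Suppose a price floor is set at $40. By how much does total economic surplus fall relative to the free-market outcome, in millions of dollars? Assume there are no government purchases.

90

Setting quantity demanded equal to quantity supplied, 210 - 5p = 4p - 114, gives p* = 36 and q* = 30.
Because the floor (40) lies above the market-clearing price, it is binding.
At p = 40: qd = 210 - 5·40 = 10 and qs = 4·40 - 114 = 46.
Quantity traded falls to 10. At q = 10 the demand price is (210 - 10)/5 = 40 and the supply price is (114 + 10)/4 = 31.
Deadweight loss = ½ · (40 - 31) · (30 - 10) = ½ · 9 · 20 = 90.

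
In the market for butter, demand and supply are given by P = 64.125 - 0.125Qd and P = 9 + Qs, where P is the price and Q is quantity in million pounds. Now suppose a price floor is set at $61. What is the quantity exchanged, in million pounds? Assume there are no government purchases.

Rearranging demand gives Qd = 513 - 8P; rearranging supply gives Qs = P - 9. Equilibrium: 513 - 8P = P - 9, so 522 = 9P and P* = 58, Q* = 49.
Because the floor (61) lies above the market-clearing price, it is binding.
At P = 61: Qd = 513 - 8·61 = 25 and Qs = 61 - 9 = 52.
The quantity actually transacted is the short side, demand: 25.

25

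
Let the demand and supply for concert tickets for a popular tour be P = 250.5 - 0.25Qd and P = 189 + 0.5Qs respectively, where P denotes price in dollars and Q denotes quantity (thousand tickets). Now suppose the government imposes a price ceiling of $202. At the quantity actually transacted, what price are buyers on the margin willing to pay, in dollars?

Rearranging demand gives Qd = 1002 - 4P; rearranging supply gives Qs = 2P - 378. In a free market, 1002 - 4P = 2P - 378 gives the equilibrium P* = 230, Q* = 82.
The ceiling of 202 is below the equilibrium price 230, so it binds.
At P = 202: Qd = 1002 - 4·202 = 194 and Qs = 2·202 - 378 = 26.
Only 26 units reach the market. On the demand curve, the marginal buyer's willingness to pay at Q = 26 is (1002 - 26)/4 = 244.

244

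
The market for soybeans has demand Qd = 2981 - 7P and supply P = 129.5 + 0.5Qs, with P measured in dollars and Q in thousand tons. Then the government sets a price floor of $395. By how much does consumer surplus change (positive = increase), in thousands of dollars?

-11847.5

Rearranging supply gives Qs = 2P - 259. Equilibrium: 2981 - 7P = 2P - 259, so 3240 = 9P and P* = 360, Q* = 461.
Because the floor (395) lies above the market-clearing price, it is binding.
At P = 395: Qd = 2981 - 7·395 = 216 and Qs = 2·395 - 259 = 531.
Consumer surplus without the control is ½ · (2981/7 - 360) · 461 = 212521/14.
With the floor, consumers buy 216 units at 395, so CS = ½ · (2981/7 - 395) · 216 = 23328/7.
Change in consumer surplus = 23328/7 - 212521/14 = -11847.5.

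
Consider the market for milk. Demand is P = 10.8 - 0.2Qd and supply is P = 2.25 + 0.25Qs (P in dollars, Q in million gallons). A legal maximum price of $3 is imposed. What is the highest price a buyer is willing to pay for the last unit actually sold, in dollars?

10.2

Rearranging demand gives Qd = 54 - 5P; rearranging supply gives Qs = 4P - 9. In a free market, 54 - 5P = 4P - 9 gives the equilibrium P* = 7, Q* = 19.
The ceiling of 3 is below the equilibrium price 7, so it binds.
At P = 3: Qd = 54 - 5·3 = 39 and Qs = 4·3 - 9 = 3.
Only 3 units reach the market. On the demand curve, the marginal buyer's willingness to pay at Q = 3 is (54 - 3)/5 = 10.2.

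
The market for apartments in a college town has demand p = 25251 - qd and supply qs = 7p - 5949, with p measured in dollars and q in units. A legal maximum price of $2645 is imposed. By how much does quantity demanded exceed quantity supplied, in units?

10040

Rearranging demand gives qd = 25251 - p. Setting quantity demanded equal to quantity supplied, 25251 - p = 7p - 5949, gives p* = 3900 and q* = 21351.
The ceiling of 2645 is below the equilibrium price 3900, so it binds.
At p = 2645: qd = 25251 - 2645 = 22606 and qs = 7·2645 - 5949 = 12566.
Shortage = qd - qs = 22606 - 12566 = 10040.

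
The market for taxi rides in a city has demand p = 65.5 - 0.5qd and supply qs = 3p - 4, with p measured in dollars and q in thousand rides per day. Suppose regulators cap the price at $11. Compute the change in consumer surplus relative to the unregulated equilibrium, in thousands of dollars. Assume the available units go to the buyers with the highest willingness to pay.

Rearranging demand gives qd = 131 - 2p. Equilibrium: 131 - 2p = 3p - 4, so 135 = 5p and p* = 27, q* = 77.
Since 11 < 27, the ceiling is binding.
At p = 11: qd = 131 - 2·11 = 109 and qs = 3·11 - 4 = 29.
Consumer surplus without the control is ½ · (65.5 - 27) · 77 = 1482.25.
With the ceiling, 29 units are sold at 11 (assume they go to the highest-value buyers). The demand price at q = 29 is 51, so CS = ½ · [(65.5 - 11) + (51 - 11)] · 29 = 1370.25.
Change in consumer surplus = 1370.25 - 1482.25 = -112.

-112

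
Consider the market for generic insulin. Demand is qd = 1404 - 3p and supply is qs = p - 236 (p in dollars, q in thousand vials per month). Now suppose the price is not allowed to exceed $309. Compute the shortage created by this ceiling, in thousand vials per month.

Without the control the market clears where 1404 - 3p = p - 236, i.e. p* = 410 and q* = 174.
Since 309 < 410, the ceiling is binding.
At p = 309: qd = 1404 - 3·309 = 477 and qs = 309 - 236 = 73.
Shortage = qd - qs = 477 - 73 = 404.

404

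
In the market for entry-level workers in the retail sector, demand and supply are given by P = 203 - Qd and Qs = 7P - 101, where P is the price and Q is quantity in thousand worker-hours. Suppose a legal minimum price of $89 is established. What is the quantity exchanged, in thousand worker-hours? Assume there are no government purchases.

114

Rearranging demand gives Qd = 203 - P. Without the control the market clears where 203 - P = 7P - 101, i.e. P* = 38 and Q* = 165.
The floor of 89 is above the equilibrium price 38, so it binds.
At P = 89: Qd = 203 - 89 = 114 and Qs = 7·89 - 101 = 522.
The quantity actually transacted is the short side, demand: 114.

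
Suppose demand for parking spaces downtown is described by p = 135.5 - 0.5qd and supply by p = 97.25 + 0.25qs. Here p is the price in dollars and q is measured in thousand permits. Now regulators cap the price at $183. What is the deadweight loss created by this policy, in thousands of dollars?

Rearranging demand gives qd = 271 - 2p; rearranging supply gives qs = 4p - 389. In a free market, 271 - 2p = 4p - 389 gives the equilibrium p* = 110, q* = 51.
Since 183 is above p* = 110, the ceiling does not bind and the free-market outcome prevails.
Since the control does not bind, no trades are prevented and deadweight loss is zero.

0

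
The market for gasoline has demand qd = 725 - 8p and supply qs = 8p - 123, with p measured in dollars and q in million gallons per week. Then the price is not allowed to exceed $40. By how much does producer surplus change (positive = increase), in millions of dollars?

-3237

Without the control the market clears where 725 - 8p = 8p - 123, i.e. p* = 53 and q* = 301.
Because the ceiling (40) lies below the market-clearing price, it is binding.
At p = 40: qd = 725 - 8·40 = 405 and qs = 8·40 - 123 = 197.
Producer surplus without the control is ½ · (53 - 15.375) · 301 = 5662.5625.
With the ceiling, producers sell 197 units at 40, so PS = ½ · (40 - 15.375) · 197 = 2425.5625.
Change in producer surplus = 2425.5625 - 5662.5625 = -3237.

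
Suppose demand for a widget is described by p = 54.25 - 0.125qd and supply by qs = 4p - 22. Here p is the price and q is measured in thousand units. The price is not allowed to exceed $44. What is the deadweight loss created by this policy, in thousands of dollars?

0

Rearranging demand gives qd = 434 - 8p. In a free market, 434 - 8p = 4p - 22 gives the equilibrium p* = 38, q* = 130.
The ceiling of 44 is above the equilibrium price 38, so it is not binding; the market clears at p* = 38, q* = 130.
Since the control does not bind, no trades are prevented and deadweight loss is zero.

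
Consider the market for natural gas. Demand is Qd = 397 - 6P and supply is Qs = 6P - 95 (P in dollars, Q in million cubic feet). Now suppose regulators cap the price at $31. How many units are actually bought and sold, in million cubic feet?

91

Setting quantity demanded equal to quantity supplied, 397 - 6P = 6P - 95, gives P* = 41 and Q* = 151.
The ceiling of 31 is below the equilibrium price 41, so it binds.
At P = 31: Qd = 397 - 6·31 = 211 and Qs = 6·31 - 95 = 91.
The quantity actually transacted is the short side, supply: 91.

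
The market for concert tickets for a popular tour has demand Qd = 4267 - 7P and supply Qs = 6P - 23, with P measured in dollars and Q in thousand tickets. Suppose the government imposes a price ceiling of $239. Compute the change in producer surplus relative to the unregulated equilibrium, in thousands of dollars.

Without the control the market clears where 4267 - 7P = 6P - 23, i.e. P* = 330 and Q* = 1957.
Because the ceiling (239) lies below the market-clearing price, it is binding.
At P = 239: Qd = 4267 - 7·239 = 2594 and Qs = 6·239 - 23 = 1411.
Producer surplus without the control is ½ · (330 - 23/6) · 1957 = 3829849/12.
With the ceiling, producers sell 1411 units at 239, so PS = ½ · (239 - 23/6) · 1411 = 1990921/12.
Change in producer surplus = 1990921/12 - 3829849/12 = -153244.

-153244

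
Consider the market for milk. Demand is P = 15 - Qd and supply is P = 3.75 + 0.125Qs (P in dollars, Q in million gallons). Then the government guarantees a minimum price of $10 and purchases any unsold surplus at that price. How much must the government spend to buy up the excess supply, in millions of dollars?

450

Rearranging demand gives Qd = 15 - P; rearranging supply gives Qs = 8P - 30. Setting quantity demanded equal to quantity supplied, 15 - P = 8P - 30, gives P* = 5 and Q* = 10.
Since 10 > 5, the floor is binding.
At P = 10: Qd = 15 - 10 = 5 and Qs = 8·10 - 30 = 50.
Surplus = Qs - Qd = 45.
Government expenditure = surplus × support price = 45 × 10 = 450.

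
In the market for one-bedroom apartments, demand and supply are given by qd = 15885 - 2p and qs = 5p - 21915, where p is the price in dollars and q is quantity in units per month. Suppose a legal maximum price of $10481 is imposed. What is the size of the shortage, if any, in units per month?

In a free market, 15885 - 2p = 5p - 21915 gives the equilibrium p* = 5400, q* = 5085.
The ceiling of 10481 is above the equilibrium price 5400, so it is not binding; the market clears at p* = 5400, q* = 5085.
Since the control does not bind, there is no shortage.

0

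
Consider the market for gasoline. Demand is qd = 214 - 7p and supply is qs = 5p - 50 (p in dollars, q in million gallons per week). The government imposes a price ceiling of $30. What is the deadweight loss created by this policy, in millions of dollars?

0

In a free market, 214 - 7p = 5p - 50 gives the equilibrium p* = 22, q* = 60.
Since 30 is above p* = 22, the ceiling does not bind and the free-market outcome prevails.
Since the control does not bind, no trades are prevented and deadweight loss is zero.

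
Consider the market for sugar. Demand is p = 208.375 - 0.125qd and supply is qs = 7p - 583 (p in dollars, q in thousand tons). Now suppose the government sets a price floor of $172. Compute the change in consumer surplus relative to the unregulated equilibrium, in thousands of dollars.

-8338

Rearranging demand gives qd = 1667 - 8p. Without the control the market clears where 1667 - 8p = 7p - 583, i.e. p* = 150 and q* = 467.
Because the floor (172) lies above the market-clearing price, it is binding.
At p = 172: qd = 1667 - 8·172 = 291 and qs = 7·172 - 583 = 621.
Consumer surplus without the control is ½ · (208.375 - 150) · 467 = 13630.5625.
With the floor, consumers buy 291 units at 172, so CS = ½ · (208.375 - 172) · 291 = 5292.5625.
Change in consumer surplus = 5292.5625 - 13630.5625 = -8338.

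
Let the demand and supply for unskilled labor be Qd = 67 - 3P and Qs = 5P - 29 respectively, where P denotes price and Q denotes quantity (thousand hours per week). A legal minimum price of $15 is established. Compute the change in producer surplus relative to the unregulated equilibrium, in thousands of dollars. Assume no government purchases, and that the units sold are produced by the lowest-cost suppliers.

57.9

Equilibrium: 67 - 3P = 5P - 29, so 96 = 8P and P* = 12, Q* = 31.
Since 15 > 12, the floor is binding.
At P = 15: Qd = 67 - 3·15 = 22 and Qs = 5·15 - 29 = 46.
Producer surplus without the control is ½ · (12 - 5.8) · 31 = 96.1.
With the floor, 22 units are sold at 15. The supply price at Q = 22 is 10.2, so PS = ½ · [(15 - 5.8) + (15 - 10.2)] · 22 = 154.
Change in producer surplus = 154 - 96.1 = 57.9.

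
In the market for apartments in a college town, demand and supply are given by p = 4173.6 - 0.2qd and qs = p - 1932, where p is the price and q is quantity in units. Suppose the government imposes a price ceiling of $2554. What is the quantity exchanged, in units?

Rearranging demand gives qd = 20868 - 5p. Equilibrium: 20868 - 5p = p - 1932, so 22800 = 6p and p* = 3800, q* = 1868.
The ceiling of 2554 is below the equilibrium price 3800, so it binds.
At p = 2554: qd = 20868 - 5·2554 = 8098 and qs = 2554 - 1932 = 622.
The quantity actually transacted is the short side, supply: 622.

622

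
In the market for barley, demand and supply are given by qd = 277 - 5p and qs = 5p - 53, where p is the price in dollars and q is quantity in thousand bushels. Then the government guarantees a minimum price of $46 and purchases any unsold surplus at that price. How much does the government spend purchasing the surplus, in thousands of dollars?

5980

Equilibrium: 277 - 5p = 5p - 53, so 330 = 10p and p* = 33, q* = 112.
Since 46 > 33, the floor is binding.
At p = 46: qd = 277 - 5·46 = 47 and qs = 5·46 - 53 = 177.
Surplus = qs - qd = 130.
Government expenditure = surplus × support price = 130 × 46 = 5980.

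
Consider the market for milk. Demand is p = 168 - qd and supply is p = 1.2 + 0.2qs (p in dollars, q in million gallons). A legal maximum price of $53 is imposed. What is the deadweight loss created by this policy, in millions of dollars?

0

Rearranging demand gives qd = 168 - p; rearranging supply gives qs = 5p - 6. Equilibrium: 168 - p = 5p - 6, so 174 = 6p and p* = 29, q* = 139.
The ceiling of 53 is above the equilibrium price 29, so it is not binding; the market clears at p* = 29, q* = 139.
Since the control does not bind, no trades are prevented and deadweight loss is zero.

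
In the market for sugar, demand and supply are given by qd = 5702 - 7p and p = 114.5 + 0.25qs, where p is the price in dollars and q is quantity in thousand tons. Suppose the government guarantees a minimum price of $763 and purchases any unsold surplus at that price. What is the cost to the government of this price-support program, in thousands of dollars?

1703779

Rearranging supply gives qs = 4p - 458. Equilibrium: 5702 - 7p = 4p - 458, so 6160 = 11p and p* = 560, q* = 1782.
Since 763 > 560, the floor is binding.
At p = 763: qd = 5702 - 7·763 = 361 and qs = 4·763 - 458 = 2594.
Surplus = qs - qd = 2233.
Government expenditure = surplus × support price = 2233 × 763 = 1703779.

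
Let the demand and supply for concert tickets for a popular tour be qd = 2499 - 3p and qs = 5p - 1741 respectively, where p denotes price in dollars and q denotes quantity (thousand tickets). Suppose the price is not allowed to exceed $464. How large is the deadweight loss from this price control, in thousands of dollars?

In a free market, 2499 - 3p = 5p - 1741 gives the equilibrium p* = 530, q* = 909.
Because the ceiling (464) lies below the market-clearing price, it is binding.
At p = 464: qd = 2499 - 3·464 = 1107 and qs = 5·464 - 1741 = 579.
Quantity traded falls to 579. At q = 579 the demand price is (2499 - 579)/3 = 640 and the supply price is (1741 + 579)/5 = 464.
Deadweight loss = ½ · (640 - 464) · (909 - 579) = ½ · 176 · 330 = 29040.

29040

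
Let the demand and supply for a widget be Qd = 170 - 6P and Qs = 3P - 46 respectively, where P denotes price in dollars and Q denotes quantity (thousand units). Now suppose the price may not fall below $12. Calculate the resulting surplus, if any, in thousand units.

0

Setting quantity demanded equal to quantity supplied, 170 - 6P = 3P - 46, gives P* = 24 and Q* = 26.
The floor of 12 is below the equilibrium price 24, so it is not binding; the market clears at P* = 24, Q* = 26.
Since the control does not bind, there is no surplus.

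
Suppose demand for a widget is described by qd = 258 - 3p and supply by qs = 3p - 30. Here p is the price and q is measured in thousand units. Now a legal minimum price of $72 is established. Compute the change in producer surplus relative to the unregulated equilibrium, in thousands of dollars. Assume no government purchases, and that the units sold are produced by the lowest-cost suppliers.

144

In a free market, 258 - 3p = 3p - 30 gives the equilibrium p* = 48, q* = 114.
Because the floor (72) lies above the market-clearing price, it is binding.
At p = 72: qd = 258 - 3·72 = 42 and qs = 3·72 - 30 = 186.
Producer surplus without the control is ½ · (48 - 10) · 114 = 2166.
With the floor, 42 units are sold at 72. The supply price at q = 42 is 24, so PS = ½ · [(72 - 10) + (72 - 24)] · 42 = 2310.
Change in producer surplus = 2310 - 2166 = 144.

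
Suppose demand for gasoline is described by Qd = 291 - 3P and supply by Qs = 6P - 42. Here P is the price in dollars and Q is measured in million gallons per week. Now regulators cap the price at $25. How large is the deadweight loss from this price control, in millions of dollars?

1296

Setting quantity demanded equal to quantity supplied, 291 - 3P = 6P - 42, gives P* = 37 and Q* = 180.
Since 25 < 37, the ceiling is binding.
At P = 25: Qd = 291 - 3·25 = 216 and Qs = 6·25 - 42 = 108.
Quantity traded falls to 108. At Q = 108 the demand price is (291 - 108)/3 = 61 and the supply price is (42 + 108)/6 = 25.
Deadweight loss = ½ · (61 - 25) · (180 - 108) = ½ · 36 · 72 = 1296.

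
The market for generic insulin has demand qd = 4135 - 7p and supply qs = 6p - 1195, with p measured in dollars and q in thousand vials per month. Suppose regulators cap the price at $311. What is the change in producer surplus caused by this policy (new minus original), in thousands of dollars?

Setting quantity demanded equal to quantity supplied, 4135 - 7p = 6p - 1195, gives p* = 410 and q* = 1265.
Since 311 < 410, the ceiling is binding.
At p = 311: qd = 4135 - 7·311 = 1958 and qs = 6·311 - 1195 = 671.
Producer surplus without the control is ½ · (410 - 1195/6) · 1265 = 1600225/12.
With the ceiling, producers sell 671 units at 311, so PS = ½ · (311 - 1195/6) · 671 = 450241/12.
Change in producer surplus = 450241/12 - 1600225/12 = -95832.

-95832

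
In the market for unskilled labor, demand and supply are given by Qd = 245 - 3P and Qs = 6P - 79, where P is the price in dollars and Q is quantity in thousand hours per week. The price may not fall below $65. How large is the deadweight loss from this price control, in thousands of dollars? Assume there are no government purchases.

1892.25

In a free market, 245 - 3P = 6P - 79 gives the equilibrium P* = 36, Q* = 137.
The floor of 65 is above the equilibrium price 36, so it binds.
At P = 65: Qd = 245 - 3·65 = 50 and Qs = 6·65 - 79 = 311.
Quantity traded falls to 50. At Q = 50 the demand price is (245 - 50)/3 = 65 and the supply price is (79 + 50)/6 = 21.5.
Deadweight loss = ½ · (65 - 21.5) · (137 - 50) = ½ · 43.5 · 87 = 1892.25.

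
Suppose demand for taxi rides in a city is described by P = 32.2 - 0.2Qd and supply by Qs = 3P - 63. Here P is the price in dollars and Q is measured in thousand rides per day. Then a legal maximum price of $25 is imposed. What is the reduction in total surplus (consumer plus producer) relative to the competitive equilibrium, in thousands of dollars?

21.6

Rearranging demand gives Qd = 161 - 5P. Without the control the market clears where 161 - 5P = 3P - 63, i.e. P* = 28 and Q* = 21.
The ceiling of 25 is below the equilibrium price 28, so it binds.
At P = 25: Qd = 161 - 5·25 = 36 and Qs = 3·25 - 63 = 12.
Quantity traded falls to 12. At Q = 12 the demand price is (161 - 12)/5 = 29.8 and the supply price is (63 + 12)/3 = 25.
Deadweight loss = ½ · (29.8 - 25) · (21 - 12) = ½ · 4.8 · 9 = 21.6.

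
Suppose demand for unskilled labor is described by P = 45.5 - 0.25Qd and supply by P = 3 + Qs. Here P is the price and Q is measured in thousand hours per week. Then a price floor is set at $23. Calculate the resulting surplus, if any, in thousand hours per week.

Rearranging demand gives Qd = 182 - 4P; rearranging supply gives Qs = P - 3. In a free market, 182 - 4P = P - 3 gives the equilibrium P* = 37, Q* = 34.
Since 23 is below P* = 37, the floor does not bind and the free-market outcome prevails.
Since the control does not bind, there is no surplus.

0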